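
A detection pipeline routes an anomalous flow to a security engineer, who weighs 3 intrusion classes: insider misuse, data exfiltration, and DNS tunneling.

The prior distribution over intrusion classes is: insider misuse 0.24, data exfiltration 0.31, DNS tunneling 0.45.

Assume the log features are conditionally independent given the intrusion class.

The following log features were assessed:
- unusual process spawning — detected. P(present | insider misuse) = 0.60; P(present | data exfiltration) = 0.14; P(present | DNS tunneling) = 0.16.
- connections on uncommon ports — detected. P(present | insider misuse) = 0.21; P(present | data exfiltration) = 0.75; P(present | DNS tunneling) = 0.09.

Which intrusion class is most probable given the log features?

For each hypothesis, the unnormalized posterior weight is prior × product of the log feature likelihoods:
  insider misuse: 0.24 × 0.60 × 0.21 = 0.03024
  data exfiltration: 0.31 × 0.14 × 0.75 = 0.03255
  DNS tunneling: 0.45 × 0.16 × 0.09 = 0.00648
Marginal likelihood of the evidence = 0.06927.
P(insider misuse | evidence) ≈ 0.03024 / 0.06927 ≈ 0.437
P(data exfiltration | evidence) ≈ 0.03255 / 0.06927 ≈ 0.470
P(DNS tunneling | evidence) ≈ 0.00648 / 0.06927 ≈ 0.094
The largest is 0.470, so data exfiltration is most probable.

data exfiltration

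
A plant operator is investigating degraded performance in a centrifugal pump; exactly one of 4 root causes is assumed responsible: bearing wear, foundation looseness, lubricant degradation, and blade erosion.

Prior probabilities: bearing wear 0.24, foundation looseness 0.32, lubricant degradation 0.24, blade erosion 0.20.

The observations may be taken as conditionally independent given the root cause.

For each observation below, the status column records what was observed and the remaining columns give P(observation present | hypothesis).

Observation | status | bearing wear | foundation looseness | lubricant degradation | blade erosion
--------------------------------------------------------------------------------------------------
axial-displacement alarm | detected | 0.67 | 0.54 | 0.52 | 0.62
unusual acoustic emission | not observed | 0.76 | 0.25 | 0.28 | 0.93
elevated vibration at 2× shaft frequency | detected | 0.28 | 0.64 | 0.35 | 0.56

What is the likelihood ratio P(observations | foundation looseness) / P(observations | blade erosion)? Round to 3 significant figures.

Take the product of per-observation likelihoods under each hypothesis (using 1 − P(present | H) for each absent observation), then divide.
  foundation looseness: 0.54 × (1 − 0.25) × 0.64 = 0.2592
  blade erosion: 0.62 × (1 − 0.93) × 0.56 = 0.024304
Bayes factor = 0.2592 / 0.024304 ≈ 10.7

10.7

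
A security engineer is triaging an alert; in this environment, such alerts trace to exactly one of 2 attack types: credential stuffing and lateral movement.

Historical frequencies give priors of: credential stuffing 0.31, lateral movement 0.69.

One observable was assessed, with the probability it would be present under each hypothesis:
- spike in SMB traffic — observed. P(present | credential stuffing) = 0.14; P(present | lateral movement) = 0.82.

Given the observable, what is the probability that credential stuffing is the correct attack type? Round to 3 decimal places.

0.071

By Bayes' rule, the unnormalized weight for each hypothesis is prior × likelihood:
  credential stuffing: 0.31 × 0.14 = 0.0434
  lateral movement: 0.69 × 0.82 = 0.5658
Marginal likelihood of the evidence = 0.6092.
P(credential stuffing | evidence) = 0.0434 / 0.6092 ≈ 0.071.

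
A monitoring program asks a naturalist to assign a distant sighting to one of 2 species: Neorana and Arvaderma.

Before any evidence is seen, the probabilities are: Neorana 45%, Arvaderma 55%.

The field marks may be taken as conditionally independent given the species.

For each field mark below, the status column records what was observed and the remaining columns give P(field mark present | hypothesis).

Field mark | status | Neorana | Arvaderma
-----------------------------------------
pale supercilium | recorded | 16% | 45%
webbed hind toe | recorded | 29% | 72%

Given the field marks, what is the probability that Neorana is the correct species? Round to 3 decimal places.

0.105

By Bayes' rule with conditional independence, the unnormalized weight for each hypothesis is prior × ∏ likelihoods:
  Neorana: 0.450 × 0.16 × 0.29 = 0.02088
  Arvaderma: 0.550 × 0.45 × 0.72 = 0.1782
Normalizing constant Z = 0.02088 + 0.1782 = 0.19908.
P(Neorana | evidence) = 0.02088 / 0.19908 ≈ 0.105.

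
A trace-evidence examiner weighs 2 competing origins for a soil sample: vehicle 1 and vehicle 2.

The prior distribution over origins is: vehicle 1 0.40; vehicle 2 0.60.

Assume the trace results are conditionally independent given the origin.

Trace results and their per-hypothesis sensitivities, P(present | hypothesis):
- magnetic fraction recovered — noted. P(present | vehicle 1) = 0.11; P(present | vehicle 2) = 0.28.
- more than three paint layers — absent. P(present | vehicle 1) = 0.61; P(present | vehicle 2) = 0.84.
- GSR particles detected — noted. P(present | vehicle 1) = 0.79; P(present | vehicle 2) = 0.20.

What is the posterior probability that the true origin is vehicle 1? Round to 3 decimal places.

0.716

By Bayes' rule with conditional independence, the unnormalized weight for each hypothesis is prior × ∏ likelihoods (using 1 − P(present | H) for each absent trace result):
  vehicle 1: 0.40 × 0.11 × (1 − 0.61) × 0.79 = 0.013556
  vehicle 2: 0.60 × 0.28 × (1 − 0.84) × 0.20 = 0.005376
The unnormalized weights sum to 0.018932.
P(vehicle 1 | evidence) = 0.013556 / 0.018932 ≈ 0.716.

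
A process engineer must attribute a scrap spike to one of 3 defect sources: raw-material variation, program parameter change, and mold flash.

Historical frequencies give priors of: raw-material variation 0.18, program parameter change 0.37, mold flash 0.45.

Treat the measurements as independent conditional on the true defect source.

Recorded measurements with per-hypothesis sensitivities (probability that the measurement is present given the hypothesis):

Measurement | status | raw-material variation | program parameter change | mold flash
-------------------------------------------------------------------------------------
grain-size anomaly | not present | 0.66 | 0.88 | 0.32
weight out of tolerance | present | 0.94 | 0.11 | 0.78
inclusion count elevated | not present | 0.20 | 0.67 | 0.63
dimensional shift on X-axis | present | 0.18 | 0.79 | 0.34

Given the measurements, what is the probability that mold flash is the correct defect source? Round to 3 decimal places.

0.759

Multiply each prior by the joint likelihood of the measurement pattern (using 1 − P(present | H) for each absent measurement):
  raw-material variation: 0.18 × (1 − 0.66) × 0.94 × (1 − 0.20) × 0.18 = 0.008284
  program parameter change: 0.37 × (1 − 0.88) × 0.11 × (1 − 0.67) × 0.79 = 0.0012733
  mold flash: 0.45 × (1 − 0.32) × 0.78 × (1 − 0.63) × 0.34 = 0.030026
Marginal likelihood of the evidence = 0.039583.
P(mold flash | evidence) = 0.030026 / 0.039583 ≈ 0.759.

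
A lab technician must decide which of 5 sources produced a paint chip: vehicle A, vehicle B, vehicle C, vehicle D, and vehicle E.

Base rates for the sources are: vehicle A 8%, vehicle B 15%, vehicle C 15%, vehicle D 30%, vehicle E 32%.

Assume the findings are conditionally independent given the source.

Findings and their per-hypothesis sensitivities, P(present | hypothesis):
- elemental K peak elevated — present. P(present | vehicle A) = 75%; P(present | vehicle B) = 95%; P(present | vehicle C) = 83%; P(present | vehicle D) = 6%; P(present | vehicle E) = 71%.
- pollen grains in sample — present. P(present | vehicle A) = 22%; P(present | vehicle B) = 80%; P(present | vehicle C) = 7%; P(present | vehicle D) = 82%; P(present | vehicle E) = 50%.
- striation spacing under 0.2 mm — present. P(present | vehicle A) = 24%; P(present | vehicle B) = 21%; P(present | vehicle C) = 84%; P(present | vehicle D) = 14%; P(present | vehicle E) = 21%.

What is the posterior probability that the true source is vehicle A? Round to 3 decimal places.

For each hypothesis, the unnormalized posterior weight is prior × product of the finding likelihoods:
  vehicle A: 0.08 × 0.75 × 0.22 × 0.24 = 0.003168
  vehicle B: 0.15 × 0.95 × 0.80 × 0.21 = 0.02394
  vehicle C: 0.15 × 0.83 × 0.07 × 0.84 = 0.0073206
  vehicle D: 0.30 × 0.06 × 0.82 × 0.14 = 0.0020664
  vehicle E: 0.32 × 0.71 × 0.50 × 0.21 = 0.023856
The unnormalized weights sum to 0.060351.
P(vehicle A | evidence) = 0.003168 / 0.060351 ≈ 0.052.

0.052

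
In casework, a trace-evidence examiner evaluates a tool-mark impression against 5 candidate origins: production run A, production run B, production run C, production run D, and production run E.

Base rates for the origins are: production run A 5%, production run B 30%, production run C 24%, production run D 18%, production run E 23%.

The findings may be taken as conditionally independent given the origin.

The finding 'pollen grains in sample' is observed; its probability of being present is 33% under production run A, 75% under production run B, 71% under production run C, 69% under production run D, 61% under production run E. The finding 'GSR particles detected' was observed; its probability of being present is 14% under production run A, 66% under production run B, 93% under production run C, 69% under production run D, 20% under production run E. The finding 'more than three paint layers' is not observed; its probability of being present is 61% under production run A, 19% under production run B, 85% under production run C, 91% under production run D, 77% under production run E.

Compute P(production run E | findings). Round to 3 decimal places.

0.041

By Bayes' rule with conditional independence, the unnormalized weight for each hypothesis is prior × ∏ likelihoods (using 1 − P(present | H) for each absent finding):
  production run A: 0.05 × 0.33 × 0.14 × (1 − 0.61) = 0.0009009
  production run B: 0.30 × 0.75 × 0.66 × (1 − 0.19) = 0.12029
  production run C: 0.24 × 0.71 × 0.93 × (1 − 0.85) = 0.023771
  production run D: 0.18 × 0.69 × 0.69 × (1 − 0.91) = 0.0077128
  production run E: 0.23 × 0.61 × 0.20 × (1 − 0.77) = 0.0064538
Marginal likelihood of the evidence = 0.15912.
P(production run E | evidence) = 0.0064538 / 0.15912 ≈ 0.041.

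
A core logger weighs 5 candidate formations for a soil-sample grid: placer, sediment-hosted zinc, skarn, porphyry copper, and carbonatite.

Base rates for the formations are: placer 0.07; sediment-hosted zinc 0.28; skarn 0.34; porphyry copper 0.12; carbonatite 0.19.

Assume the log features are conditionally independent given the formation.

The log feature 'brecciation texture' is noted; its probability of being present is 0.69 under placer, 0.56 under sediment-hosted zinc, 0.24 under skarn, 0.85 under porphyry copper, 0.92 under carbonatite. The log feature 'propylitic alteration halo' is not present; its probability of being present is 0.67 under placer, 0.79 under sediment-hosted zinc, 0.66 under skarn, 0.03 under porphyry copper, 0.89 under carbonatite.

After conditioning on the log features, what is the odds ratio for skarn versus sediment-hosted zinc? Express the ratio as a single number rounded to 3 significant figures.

0.843

The normalizing constant cancels in an odds ratio, so compute prior × likelihood for the two hypotheses only (using 1 − P(present | H) for each absent log feature):
  skarn: 0.34 × 0.24 × (1 − 0.66) = 0.027744
  sediment-hosted zinc: 0.28 × 0.56 × (1 − 0.79) = 0.032928
Posterior odds = 0.027744 / 0.032928 ≈ 0.843.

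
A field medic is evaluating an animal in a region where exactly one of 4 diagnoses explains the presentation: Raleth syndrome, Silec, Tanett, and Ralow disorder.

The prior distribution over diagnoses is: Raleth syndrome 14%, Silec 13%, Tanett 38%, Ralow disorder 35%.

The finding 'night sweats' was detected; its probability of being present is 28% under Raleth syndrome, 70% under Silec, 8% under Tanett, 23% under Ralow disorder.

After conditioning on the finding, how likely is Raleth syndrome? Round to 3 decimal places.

0.163

Multiply each prior by the likelihood of the finding:
  Raleth syndrome: 0.14 × 0.28 = 0.0392
  Silec: 0.13 × 0.70 = 0.091
  Tanett: 0.38 × 0.08 = 0.0304
  Ralow disorder: 0.35 × 0.23 = 0.0805
The unnormalized weights sum to 0.2411.
P(Raleth syndrome | evidence) = 0.0392 / 0.2411 ≈ 0.163.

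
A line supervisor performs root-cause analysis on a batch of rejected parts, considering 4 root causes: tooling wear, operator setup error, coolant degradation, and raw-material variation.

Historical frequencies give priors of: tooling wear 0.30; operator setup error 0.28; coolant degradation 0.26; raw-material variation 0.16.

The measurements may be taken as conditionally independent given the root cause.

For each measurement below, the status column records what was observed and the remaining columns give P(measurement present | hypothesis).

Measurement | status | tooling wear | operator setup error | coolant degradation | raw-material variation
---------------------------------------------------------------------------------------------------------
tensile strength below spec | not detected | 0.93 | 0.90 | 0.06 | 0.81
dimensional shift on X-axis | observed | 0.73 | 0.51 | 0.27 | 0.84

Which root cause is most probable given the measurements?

coolant degradation

By Bayes' rule with conditional independence, the unnormalized weight for each hypothesis is prior × ∏ likelihoods (using 1 − P(present | H) for each absent measurement):
  tooling wear: 0.30 × (1 − 0.93) × 0.73 = 0.01533
  operator setup error: 0.28 × (1 − 0.90) × 0.51 = 0.01428
  coolant degradation: 0.26 × (1 − 0.06) × 0.27 = 0.065988
  raw-material variation: 0.16 × (1 − 0.81) × 0.84 = 0.025536
The unnormalized weights sum to 0.12113.
P(tooling wear | evidence) ≈ 0.01533 / 0.12113 ≈ 0.127
P(operator setup error | evidence) ≈ 0.01428 / 0.12113 ≈ 0.118
P(coolant degradation | evidence) ≈ 0.065988 / 0.12113 ≈ 0.545
P(raw-material variation | evidence) ≈ 0.025536 / 0.12113 ≈ 0.211
The largest is 0.545, so coolant degradation is most probable.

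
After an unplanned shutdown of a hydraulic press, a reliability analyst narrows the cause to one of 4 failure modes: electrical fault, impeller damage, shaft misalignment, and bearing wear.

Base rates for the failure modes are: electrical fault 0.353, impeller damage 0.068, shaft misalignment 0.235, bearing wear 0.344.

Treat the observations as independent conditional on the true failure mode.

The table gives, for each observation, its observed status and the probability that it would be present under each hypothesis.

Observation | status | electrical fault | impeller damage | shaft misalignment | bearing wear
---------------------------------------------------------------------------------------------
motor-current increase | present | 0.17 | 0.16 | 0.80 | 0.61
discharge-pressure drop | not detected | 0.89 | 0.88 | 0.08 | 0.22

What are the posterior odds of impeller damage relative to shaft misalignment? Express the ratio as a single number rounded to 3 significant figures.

0.00755

Unnormalized posterior weight (prior times the observation likelihoods) for each of the two hypotheses (using 1 − P(present | H) for each absent observation):
  impeller damage: 0.068 × 0.16 × (1 − 0.88) = 0.0013056
  shaft misalignment: 0.235 × 0.80 × (1 − 0.08) = 0.17296
Posterior odds = 0.0013056 / 0.17296 ≈ 0.00755.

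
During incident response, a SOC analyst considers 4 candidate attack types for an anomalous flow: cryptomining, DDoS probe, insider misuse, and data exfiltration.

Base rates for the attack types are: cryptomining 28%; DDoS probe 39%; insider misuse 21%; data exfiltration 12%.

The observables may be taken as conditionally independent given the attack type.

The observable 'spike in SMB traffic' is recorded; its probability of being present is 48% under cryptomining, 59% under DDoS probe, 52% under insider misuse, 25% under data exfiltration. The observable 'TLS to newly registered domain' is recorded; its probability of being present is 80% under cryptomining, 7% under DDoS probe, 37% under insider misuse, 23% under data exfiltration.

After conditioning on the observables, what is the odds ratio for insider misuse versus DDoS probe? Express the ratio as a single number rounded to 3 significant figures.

2.51

Unnormalized posterior weight (prior times the observable likelihoods) for each of the two hypotheses:
  insider misuse: 0.21 × 0.52 × 0.37 = 0.040404
  DDoS probe: 0.39 × 0.59 × 0.07 = 0.016107
Posterior odds = 0.040404 / 0.016107 ≈ 2.51.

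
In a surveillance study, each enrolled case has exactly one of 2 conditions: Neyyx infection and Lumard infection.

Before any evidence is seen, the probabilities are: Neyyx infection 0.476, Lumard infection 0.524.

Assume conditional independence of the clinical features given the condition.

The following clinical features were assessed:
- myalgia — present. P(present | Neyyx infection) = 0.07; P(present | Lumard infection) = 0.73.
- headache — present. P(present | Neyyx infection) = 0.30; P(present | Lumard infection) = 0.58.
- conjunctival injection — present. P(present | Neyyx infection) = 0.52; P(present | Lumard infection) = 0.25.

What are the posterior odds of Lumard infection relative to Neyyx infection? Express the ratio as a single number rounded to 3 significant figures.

The normalizing constant cancels in an odds ratio, so compute prior × likelihood for the two hypotheses only:
  Lumard infection: 0.524 × 0.73 × 0.58 × 0.25 = 0.055465
  Neyyx infection: 0.476 × 0.07 × 0.30 × 0.52 = 0.0051979
Posterior odds = 0.055465 / 0.0051979 ≈ 10.7.

10.7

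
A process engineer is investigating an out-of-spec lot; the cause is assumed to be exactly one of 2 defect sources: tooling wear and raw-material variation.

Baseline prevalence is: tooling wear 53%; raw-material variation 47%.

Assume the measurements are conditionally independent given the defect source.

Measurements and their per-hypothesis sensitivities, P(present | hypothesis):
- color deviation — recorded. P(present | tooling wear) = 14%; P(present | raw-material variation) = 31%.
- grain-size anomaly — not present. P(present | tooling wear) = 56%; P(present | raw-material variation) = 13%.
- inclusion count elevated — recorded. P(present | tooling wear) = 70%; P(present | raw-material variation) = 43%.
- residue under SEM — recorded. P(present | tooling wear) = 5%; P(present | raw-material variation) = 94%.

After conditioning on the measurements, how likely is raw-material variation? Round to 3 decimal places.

By Bayes' rule with conditional independence, the unnormalized weight for each hypothesis is prior × ∏ likelihoods (using 1 − P(present | H) for each absent measurement):
  tooling wear: 0.53 × 0.14 × (1 − 0.56) × 0.70 × 0.05 = 0.0011427
  raw-material variation: 0.47 × 0.31 × (1 − 0.13) × 0.43 × 0.94 = 0.051236
Marginal likelihood of the evidence = 0.052379.
P(raw-material variation | evidence) = 0.051236 / 0.052379 ≈ 0.978.

0.978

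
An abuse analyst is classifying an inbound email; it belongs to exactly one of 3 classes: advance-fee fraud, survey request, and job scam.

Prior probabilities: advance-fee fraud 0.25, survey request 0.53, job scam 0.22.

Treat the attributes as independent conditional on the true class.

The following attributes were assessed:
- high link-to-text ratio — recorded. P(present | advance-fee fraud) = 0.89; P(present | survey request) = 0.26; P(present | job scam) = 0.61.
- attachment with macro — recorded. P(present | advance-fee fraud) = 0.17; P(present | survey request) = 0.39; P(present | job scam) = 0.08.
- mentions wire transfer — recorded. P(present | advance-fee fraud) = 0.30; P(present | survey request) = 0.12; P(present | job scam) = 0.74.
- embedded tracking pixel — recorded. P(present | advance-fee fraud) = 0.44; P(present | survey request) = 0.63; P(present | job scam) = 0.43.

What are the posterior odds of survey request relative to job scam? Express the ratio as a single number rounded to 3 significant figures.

1.19

The normalizing constant cancels in an odds ratio, so compute prior × likelihood for the two hypotheses only:
  survey request: 0.53 × 0.26 × 0.39 × 0.12 × 0.63 = 0.0040629
  job scam: 0.22 × 0.61 × 0.08 × 0.74 × 0.43 = 0.0034162
Odds(survey request : job scam) = 0.0040629 / 0.0034162 ≈ 1.19.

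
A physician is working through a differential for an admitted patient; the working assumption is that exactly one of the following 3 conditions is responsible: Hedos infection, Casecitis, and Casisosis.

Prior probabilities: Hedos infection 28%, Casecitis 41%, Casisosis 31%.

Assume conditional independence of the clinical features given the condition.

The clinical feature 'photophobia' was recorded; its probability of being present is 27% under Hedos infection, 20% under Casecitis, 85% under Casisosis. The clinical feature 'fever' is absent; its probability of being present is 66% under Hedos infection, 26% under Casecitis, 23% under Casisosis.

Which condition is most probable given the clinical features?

Casisosis

For each hypothesis, the unnormalized posterior weight is prior × product of the clinical feature likelihoods (using 1 − P(present | H) for each absent clinical feature):
  Hedos infection: 0.28 × 0.27 × (1 − 0.66) = 0.025704
  Casecitis: 0.41 × 0.20 × (1 − 0.26) = 0.06068
  Casisosis: 0.31 × 0.85 × (1 − 0.23) = 0.2029
Marginal likelihood of the evidence = 0.28928.
P(Hedos infection | evidence) ≈ 0.025704 / 0.28928 ≈ 0.089
P(Casecitis | evidence) ≈ 0.06068 / 0.28928 ≈ 0.210
P(Casisosis | evidence) ≈ 0.2029 / 0.28928 ≈ 0.701
The largest is 0.701, so Casisosis is most probable.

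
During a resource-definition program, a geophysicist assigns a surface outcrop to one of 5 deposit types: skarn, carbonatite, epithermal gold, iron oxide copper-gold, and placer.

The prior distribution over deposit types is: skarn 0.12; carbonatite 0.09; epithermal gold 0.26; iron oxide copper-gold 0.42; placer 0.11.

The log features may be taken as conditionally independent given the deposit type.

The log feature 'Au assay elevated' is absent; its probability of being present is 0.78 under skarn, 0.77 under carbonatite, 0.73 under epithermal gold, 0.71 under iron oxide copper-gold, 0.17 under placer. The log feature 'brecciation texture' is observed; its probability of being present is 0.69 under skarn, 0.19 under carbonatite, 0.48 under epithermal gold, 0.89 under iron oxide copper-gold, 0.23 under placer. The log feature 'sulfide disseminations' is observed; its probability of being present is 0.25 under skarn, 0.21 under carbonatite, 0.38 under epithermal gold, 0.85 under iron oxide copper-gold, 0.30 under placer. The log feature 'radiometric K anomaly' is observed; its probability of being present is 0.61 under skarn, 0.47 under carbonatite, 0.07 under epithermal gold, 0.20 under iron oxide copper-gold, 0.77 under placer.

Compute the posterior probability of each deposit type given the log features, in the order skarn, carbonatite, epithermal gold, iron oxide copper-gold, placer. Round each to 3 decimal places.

0.102, 0.014, 0.033, 0.674, 0.177

By Bayes' rule with conditional independence, the unnormalized weight for each hypothesis is prior × ∏ likelihoods (using 1 − P(present | H) for each absent log feature):
  skarn: 0.12 × (1 − 0.78) × 0.69 × 0.25 × 0.61 = 0.0027779
  carbonatite: 0.09 × (1 − 0.77) × 0.19 × 0.21 × 0.47 = 0.00038819
  epithermal gold: 0.26 × (1 − 0.73) × 0.48 × 0.38 × 0.07 = 0.00089631
  iron oxide copper-gold: 0.42 × (1 − 0.71) × 0.89 × 0.85 × 0.20 = 0.018428
  placer: 0.11 × (1 − 0.17) × 0.23 × 0.30 × 0.77 = 0.0048508
The unnormalized weights sum to 0.027342.
P(skarn | evidence) = 0.0027779 / 0.027342 ≈ 0.102
P(carbonatite | evidence) = 0.00038819 / 0.027342 ≈ 0.014
P(epithermal gold | evidence) = 0.00089631 / 0.027342 ≈ 0.033
P(iron oxide copper-gold | evidence) = 0.018428 / 0.027342 ≈ 0.674
P(placer | evidence) = 0.0048508 / 0.027342 ≈ 0.177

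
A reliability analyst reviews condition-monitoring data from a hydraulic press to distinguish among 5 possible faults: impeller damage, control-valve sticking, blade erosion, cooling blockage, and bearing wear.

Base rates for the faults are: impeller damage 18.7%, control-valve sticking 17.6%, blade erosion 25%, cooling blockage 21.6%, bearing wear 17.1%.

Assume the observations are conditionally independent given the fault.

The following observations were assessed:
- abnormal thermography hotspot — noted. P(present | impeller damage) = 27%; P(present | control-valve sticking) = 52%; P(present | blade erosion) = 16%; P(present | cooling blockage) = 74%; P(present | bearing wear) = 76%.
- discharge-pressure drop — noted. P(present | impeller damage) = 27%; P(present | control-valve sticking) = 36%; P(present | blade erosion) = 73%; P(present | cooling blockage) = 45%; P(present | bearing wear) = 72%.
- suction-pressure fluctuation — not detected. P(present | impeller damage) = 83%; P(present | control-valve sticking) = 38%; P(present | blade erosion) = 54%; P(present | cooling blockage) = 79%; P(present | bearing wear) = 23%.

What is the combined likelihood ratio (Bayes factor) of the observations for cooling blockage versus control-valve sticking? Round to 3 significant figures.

Take the product of per-observation likelihoods under each hypothesis (using 1 − P(present | H) for each absent observation), then divide.
  cooling blockage: 0.74 × 0.45 × (1 − 0.79) = 0.06993
  control-valve sticking: 0.52 × 0.36 × (1 − 0.38) = 0.11606
Bayes factor = 0.06993 / 0.11606 ≈ 0.603

0.603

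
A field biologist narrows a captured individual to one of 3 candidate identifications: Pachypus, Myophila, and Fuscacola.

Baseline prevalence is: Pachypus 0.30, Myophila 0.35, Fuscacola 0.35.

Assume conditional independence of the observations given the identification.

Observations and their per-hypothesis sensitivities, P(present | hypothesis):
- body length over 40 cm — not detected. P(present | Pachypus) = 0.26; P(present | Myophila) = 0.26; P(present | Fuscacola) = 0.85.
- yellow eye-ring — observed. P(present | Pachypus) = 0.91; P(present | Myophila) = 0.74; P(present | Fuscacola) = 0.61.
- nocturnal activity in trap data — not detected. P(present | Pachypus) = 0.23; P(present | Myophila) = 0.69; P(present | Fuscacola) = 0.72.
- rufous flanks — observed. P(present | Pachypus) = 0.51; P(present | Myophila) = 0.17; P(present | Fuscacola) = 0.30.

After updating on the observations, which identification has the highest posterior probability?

By Bayes' rule with conditional independence, the unnormalized weight for each hypothesis is prior × ∏ likelihoods (using 1 − P(present | H) for each absent observation):
  Pachypus: 0.30 × (1 − 0.26) × 0.91 × (1 − 0.23) × 0.51 = 0.079333
  Myophila: 0.35 × (1 − 0.26) × 0.74 × (1 − 0.69) × 0.17 = 0.0101
  Fuscacola: 0.35 × (1 − 0.85) × 0.61 × (1 − 0.72) × 0.30 = 0.0026901
Marginal likelihood of the evidence = 0.092124.
P(Pachypus | evidence) ≈ 0.079333 / 0.092124 ≈ 0.861
P(Myophila | evidence) ≈ 0.0101 / 0.092124 ≈ 0.110
P(Fuscacola | evidence) ≈ 0.0026901 / 0.092124 ≈ 0.029
The largest is 0.861, so Pachypus is most probable.

Pachypus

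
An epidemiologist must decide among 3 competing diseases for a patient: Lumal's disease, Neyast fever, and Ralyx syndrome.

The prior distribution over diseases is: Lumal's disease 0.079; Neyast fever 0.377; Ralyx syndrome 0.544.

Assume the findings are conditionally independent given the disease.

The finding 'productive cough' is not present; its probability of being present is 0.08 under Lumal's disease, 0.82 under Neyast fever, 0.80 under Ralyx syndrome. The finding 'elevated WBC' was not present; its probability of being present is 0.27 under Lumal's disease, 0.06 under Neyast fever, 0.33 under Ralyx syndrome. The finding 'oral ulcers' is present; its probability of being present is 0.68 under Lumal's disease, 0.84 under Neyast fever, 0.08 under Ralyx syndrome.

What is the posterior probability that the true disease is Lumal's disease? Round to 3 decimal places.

0.378

Multiply each prior by the joint likelihood of the evidence pattern (using 1 − P(present | H) for each absent finding):
  Lumal's disease: 0.079 × (1 − 0.08) × (1 − 0.27) × 0.68 = 0.036078
  Neyast fever: 0.377 × (1 − 0.82) × (1 − 0.06) × 0.84 = 0.053582
  Ralyx syndrome: 0.544 × (1 − 0.80) × (1 − 0.33) × 0.08 = 0.0058317
The unnormalized weights sum to 0.095492.
P(Lumal's disease | evidence) = 0.036078 / 0.095492 ≈ 0.378.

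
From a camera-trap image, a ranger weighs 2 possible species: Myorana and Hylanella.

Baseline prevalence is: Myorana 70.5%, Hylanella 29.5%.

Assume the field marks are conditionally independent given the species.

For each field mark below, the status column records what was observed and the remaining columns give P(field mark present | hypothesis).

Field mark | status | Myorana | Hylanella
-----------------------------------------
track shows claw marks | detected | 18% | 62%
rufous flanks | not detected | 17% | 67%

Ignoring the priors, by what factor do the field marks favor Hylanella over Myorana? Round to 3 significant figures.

1.37

Joint likelihood of the field mark pattern under each hypothesis (using 1 − P(present | H) for each absent field mark):
  Hylanella: 0.62 × (1 − 0.67) = 0.2046
  Myorana: 0.18 × (1 − 0.17) = 0.1494
Bayes factor = 0.2046 / 0.1494 ≈ 1.37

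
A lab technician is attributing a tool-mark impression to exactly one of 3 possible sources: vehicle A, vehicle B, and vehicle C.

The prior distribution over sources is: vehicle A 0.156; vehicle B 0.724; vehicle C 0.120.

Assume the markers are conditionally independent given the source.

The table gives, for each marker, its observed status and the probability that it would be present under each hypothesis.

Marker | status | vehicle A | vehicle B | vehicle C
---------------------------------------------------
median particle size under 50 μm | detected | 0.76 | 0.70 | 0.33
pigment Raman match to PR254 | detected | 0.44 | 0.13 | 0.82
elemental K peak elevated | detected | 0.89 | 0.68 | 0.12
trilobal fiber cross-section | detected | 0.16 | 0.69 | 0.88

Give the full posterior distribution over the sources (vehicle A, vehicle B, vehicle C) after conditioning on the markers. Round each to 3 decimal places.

By Bayes' rule with conditional independence, the unnormalized weight for each hypothesis is prior × ∏ likelihoods:
  vehicle A: 0.156 × 0.76 × 0.44 × 0.89 × 0.16 = 0.0074285
  vehicle B: 0.724 × 0.70 × 0.13 × 0.68 × 0.69 = 0.030913
  vehicle C: 0.120 × 0.33 × 0.82 × 0.12 × 0.88 = 0.003429
The unnormalized weights sum to 0.04177.
P(vehicle A | evidence) = 0.0074285 / 0.04177 ≈ 0.178
P(vehicle B | evidence) = 0.030913 / 0.04177 ≈ 0.740
P(vehicle C | evidence) = 0.003429 / 0.04177 ≈ 0.082

0.178, 0.740, 0.082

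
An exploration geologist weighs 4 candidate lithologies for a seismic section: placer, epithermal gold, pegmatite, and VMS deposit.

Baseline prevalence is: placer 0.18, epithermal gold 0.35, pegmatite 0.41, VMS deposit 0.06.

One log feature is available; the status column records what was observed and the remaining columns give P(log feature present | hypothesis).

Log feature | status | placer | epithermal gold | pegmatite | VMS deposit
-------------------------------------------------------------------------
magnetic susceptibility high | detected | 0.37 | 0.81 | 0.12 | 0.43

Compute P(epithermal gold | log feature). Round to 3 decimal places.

Multiply each prior by the likelihood of the log feature:
  placer: 0.18 × 0.37 = 0.0666
  epithermal gold: 0.35 × 0.81 = 0.2835
  pegmatite: 0.41 × 0.12 = 0.0492
  VMS deposit: 0.06 × 0.43 = 0.0258
Normalizing constant Z = 0.0666 + 0.2835 + 0.0492 + 0.0258 = 0.4251.
P(epithermal gold | evidence) = 0.2835 / 0.4251 ≈ 0.667.

0.667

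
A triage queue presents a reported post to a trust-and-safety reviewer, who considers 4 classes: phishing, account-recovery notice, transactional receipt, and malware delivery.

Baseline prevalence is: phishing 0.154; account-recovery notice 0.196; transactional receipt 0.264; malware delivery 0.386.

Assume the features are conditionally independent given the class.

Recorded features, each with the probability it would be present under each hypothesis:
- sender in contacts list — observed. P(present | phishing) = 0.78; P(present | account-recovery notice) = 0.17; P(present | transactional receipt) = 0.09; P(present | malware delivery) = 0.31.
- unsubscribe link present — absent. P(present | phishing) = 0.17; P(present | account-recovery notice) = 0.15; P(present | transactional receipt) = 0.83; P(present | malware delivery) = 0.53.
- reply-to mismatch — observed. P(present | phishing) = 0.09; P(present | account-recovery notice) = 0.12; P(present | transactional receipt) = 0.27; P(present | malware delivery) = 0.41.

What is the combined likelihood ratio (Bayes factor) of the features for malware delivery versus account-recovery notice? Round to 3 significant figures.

The Bayes factor is the ratio of the joint likelihoods of the feature pattern under the two hypotheses (using 1 − P(present | H) for each absent feature).
  malware delivery: 0.31 × (1 − 0.53) × 0.41 = 0.059737
  account-recovery notice: 0.17 × (1 − 0.15) × 0.12 = 0.01734
Bayes factor = 0.059737 / 0.01734 ≈ 3.45

3.45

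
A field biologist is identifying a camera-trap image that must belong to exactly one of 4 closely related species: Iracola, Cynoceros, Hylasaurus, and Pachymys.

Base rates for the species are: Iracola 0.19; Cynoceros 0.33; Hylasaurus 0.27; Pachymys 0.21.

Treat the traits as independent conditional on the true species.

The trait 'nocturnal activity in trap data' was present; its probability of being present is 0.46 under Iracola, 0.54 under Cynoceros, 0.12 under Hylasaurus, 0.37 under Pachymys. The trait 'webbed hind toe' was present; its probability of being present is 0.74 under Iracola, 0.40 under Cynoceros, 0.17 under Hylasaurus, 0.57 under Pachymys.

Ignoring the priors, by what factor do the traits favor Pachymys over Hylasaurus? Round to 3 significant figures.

The Bayes factor is the ratio of the joint likelihoods of the trait pattern under the two hypotheses.
  Pachymys: 0.37 × 0.57 = 0.2109
  Hylasaurus: 0.12 × 0.17 = 0.0204
Bayes factor = 0.2109 / 0.0204 ≈ 10.3

10.3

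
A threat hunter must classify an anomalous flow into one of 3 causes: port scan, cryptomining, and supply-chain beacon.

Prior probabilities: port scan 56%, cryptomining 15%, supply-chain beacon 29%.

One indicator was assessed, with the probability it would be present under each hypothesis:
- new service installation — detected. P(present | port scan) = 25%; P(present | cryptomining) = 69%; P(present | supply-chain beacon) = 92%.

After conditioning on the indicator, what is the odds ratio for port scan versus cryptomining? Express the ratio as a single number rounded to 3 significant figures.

1.35

Posterior odds equal prior odds times the likelihood ratio; only the two competing hypotheses matter.
  port scan: 0.56 × 0.25 = 0.14
  cryptomining: 0.15 × 0.69 = 0.1035
Posterior odds = 0.14 / 0.1035 ≈ 1.35.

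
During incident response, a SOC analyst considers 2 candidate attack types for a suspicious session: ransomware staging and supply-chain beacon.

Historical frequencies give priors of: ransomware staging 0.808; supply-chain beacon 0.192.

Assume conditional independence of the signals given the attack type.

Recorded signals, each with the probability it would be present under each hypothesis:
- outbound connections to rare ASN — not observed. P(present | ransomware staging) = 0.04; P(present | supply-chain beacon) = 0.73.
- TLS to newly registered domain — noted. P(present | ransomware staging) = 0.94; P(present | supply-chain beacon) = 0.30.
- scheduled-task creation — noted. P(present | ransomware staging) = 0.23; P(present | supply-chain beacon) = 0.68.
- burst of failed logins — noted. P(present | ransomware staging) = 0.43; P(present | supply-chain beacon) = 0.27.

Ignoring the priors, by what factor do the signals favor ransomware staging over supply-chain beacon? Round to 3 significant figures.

Joint likelihood of the signal pattern under each hypothesis (using 1 − P(present | H) for each absent signal):
  ransomware staging: (1 − 0.04) × 0.94 × 0.23 × 0.43 = 0.089247
  supply-chain beacon: (1 − 0.73) × 0.30 × 0.68 × 0.27 = 0.014872
Bayes factor = 0.089247 / 0.014872 ≈ 6.00

6.00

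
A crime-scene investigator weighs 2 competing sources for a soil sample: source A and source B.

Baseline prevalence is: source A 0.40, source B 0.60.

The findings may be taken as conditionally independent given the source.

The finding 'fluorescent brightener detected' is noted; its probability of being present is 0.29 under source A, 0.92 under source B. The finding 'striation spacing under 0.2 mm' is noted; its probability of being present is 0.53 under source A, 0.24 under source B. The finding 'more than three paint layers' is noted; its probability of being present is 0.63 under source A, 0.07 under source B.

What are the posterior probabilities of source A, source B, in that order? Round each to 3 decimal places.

0.807, 0.193

Multiply each prior by the joint likelihood of the evidence pattern:
  source A: 0.40 × 0.29 × 0.53 × 0.63 = 0.038732
  source B: 0.60 × 0.92 × 0.24 × 0.07 = 0.0092736
Marginal likelihood of the evidence = 0.048006.
P(source A | evidence) = 0.038732 / 0.048006 ≈ 0.807
P(source B | evidence) = 0.0092736 / 0.048006 ≈ 0.193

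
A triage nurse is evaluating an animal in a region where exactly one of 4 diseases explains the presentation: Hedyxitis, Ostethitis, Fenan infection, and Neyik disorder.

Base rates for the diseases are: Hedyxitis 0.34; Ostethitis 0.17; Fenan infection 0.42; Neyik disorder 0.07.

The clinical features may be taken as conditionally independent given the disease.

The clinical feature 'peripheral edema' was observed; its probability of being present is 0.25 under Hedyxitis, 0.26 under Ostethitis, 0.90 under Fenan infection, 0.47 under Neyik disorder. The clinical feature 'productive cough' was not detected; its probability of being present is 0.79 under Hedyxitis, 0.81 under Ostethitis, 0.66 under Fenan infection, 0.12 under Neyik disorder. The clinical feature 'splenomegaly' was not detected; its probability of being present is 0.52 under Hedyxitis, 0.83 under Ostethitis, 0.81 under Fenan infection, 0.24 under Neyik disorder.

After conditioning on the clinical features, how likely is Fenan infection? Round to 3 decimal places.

0.433

For each hypothesis, the unnormalized posterior weight is prior × product of the clinical feature likelihoods (using 1 − P(present | H) for each absent clinical feature):
  Hedyxitis: 0.34 × 0.25 × (1 − 0.79) × (1 − 0.52) = 0.008568
  Ostethitis: 0.17 × 0.26 × (1 − 0.81) × (1 − 0.83) = 0.0014277
  Fenan infection: 0.42 × 0.90 × (1 − 0.66) × (1 − 0.81) = 0.024419
  Neyik disorder: 0.07 × 0.47 × (1 − 0.12) × (1 − 0.24) = 0.022004
The unnormalized weights sum to 0.056418.
P(Fenan infection | evidence) = 0.024419 / 0.056418 ≈ 0.433.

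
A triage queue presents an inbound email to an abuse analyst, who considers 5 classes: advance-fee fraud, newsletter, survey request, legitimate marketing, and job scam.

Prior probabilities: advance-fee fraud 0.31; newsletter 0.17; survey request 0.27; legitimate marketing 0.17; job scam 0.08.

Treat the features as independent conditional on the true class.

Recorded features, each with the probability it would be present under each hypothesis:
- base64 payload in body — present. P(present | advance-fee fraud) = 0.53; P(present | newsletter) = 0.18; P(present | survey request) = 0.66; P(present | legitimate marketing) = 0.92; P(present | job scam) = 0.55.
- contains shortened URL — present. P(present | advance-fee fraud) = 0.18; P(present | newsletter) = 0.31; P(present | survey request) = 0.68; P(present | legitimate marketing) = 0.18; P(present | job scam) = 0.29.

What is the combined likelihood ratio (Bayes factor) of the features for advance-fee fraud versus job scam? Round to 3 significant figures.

Take the product of per-feature likelihoods under each hypothesis, then divide.
  advance-fee fraud: 0.53 × 0.18 = 0.0954
  job scam: 0.55 × 0.29 = 0.1595
Bayes factor = 0.0954 / 0.1595 ≈ 0.598

0.598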